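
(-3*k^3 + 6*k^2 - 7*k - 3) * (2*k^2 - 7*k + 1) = -6*k^5 + 33*k^4 - 59*k^3 + 49*k^2 + 14*k - 3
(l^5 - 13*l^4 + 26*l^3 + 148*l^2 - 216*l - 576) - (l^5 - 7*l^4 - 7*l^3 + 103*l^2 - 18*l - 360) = -6*l^4 + 33*l^3 + 45*l^2 - 198*l - 216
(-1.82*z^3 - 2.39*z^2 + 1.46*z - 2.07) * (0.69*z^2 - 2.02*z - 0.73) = -1.2558*z^5 + 2.0273*z^4 + 7.1638*z^3 - 2.6328*z^2 + 3.1156*z + 1.5111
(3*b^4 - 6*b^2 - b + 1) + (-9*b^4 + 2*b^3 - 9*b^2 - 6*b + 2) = -6*b^4 + 2*b^3 - 15*b^2 - 7*b + 3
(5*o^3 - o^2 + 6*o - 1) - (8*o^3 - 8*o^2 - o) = -3*o^3 + 7*o^2 + 7*o - 1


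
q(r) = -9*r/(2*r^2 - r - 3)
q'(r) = -9*r*(1 - 4*r)/(2*r^2 - r - 3)^2 - 9/(2*r^2 - r - 3)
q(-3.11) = 1.44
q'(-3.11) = 0.53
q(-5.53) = 0.78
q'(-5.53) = 0.14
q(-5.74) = 0.75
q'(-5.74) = 0.13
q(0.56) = 1.72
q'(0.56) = 3.80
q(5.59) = -0.93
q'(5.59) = 0.20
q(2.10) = -5.08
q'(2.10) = 7.69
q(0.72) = 2.42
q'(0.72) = 5.05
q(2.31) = -3.88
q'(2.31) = 4.28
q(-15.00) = 0.29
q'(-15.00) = 0.02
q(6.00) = -0.86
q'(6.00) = 0.17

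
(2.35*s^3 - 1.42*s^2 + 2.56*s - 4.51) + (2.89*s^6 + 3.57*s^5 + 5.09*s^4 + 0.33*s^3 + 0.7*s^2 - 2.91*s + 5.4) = 2.89*s^6 + 3.57*s^5 + 5.09*s^4 + 2.68*s^3 - 0.72*s^2 - 0.35*s + 0.890000000000001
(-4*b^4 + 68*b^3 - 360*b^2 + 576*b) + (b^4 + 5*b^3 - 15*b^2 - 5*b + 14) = -3*b^4 + 73*b^3 - 375*b^2 + 571*b + 14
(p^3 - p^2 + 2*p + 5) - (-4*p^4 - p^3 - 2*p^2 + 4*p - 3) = 4*p^4 + 2*p^3 + p^2 - 2*p + 8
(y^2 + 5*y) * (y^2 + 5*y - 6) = y^4 + 10*y^3 + 19*y^2 - 30*y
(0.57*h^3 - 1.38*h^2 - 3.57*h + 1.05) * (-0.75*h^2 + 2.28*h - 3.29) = -0.4275*h^5 + 2.3346*h^4 - 2.3442*h^3 - 4.3869*h^2 + 14.1393*h - 3.4545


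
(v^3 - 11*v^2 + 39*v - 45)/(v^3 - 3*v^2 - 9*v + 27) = (v - 5)/(v + 3)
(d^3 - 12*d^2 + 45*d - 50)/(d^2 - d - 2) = (d^2 - 10*d + 25)/(d + 1)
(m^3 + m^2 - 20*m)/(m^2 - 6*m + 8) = m*(m + 5)/(m - 2)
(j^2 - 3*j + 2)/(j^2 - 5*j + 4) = (j - 2)/(j - 4)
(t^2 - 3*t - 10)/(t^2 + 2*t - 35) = (t + 2)/(t + 7)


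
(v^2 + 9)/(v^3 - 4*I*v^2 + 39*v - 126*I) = (v + 3*I)/(v^2 - I*v + 42)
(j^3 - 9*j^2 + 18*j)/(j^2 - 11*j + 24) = j*(j - 6)/(j - 8)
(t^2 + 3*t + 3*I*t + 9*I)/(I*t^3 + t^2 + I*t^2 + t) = (-I*t^2 + 3*t*(1 - I) + 9)/(t*(t^2 + t*(1 - I) - I))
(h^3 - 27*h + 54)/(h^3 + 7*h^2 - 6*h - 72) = (h - 3)/(h + 4)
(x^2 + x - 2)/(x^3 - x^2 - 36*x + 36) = (x + 2)/(x^2 - 36)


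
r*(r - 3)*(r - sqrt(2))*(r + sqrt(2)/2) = r^4 - 3*r^3 - sqrt(2)*r^3/2 - r^2 + 3*sqrt(2)*r^2/2 + 3*r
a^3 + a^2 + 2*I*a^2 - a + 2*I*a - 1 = (a + 1)*(a + I)^2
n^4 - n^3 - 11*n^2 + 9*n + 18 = (n - 3)*(n - 2)*(n + 1)*(n + 3)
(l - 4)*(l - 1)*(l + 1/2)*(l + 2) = l^4 - 5*l^3/2 - 15*l^2/2 + 5*l + 4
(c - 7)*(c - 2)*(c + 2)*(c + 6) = c^4 - c^3 - 46*c^2 + 4*c + 168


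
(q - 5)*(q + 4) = q^2 - q - 20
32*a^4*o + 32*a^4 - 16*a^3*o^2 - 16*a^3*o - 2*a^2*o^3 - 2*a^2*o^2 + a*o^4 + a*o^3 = (-4*a + o)*(-2*a + o)*(4*a + o)*(a*o + a)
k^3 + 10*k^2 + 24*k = k*(k + 4)*(k + 6)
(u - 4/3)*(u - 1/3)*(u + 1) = u^3 - 2*u^2/3 - 11*u/9 + 4/9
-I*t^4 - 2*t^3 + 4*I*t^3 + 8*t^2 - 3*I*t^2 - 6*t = t*(t - 3)*(t - 2*I)*(-I*t + I)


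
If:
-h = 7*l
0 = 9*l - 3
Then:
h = -7/3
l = 1/3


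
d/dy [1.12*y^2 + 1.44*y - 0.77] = 2.24*y + 1.44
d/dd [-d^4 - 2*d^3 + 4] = d^2*(-4*d - 6)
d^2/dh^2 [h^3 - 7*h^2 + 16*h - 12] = 6*h - 14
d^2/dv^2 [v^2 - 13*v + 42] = 2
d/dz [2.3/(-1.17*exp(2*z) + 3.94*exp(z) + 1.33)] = (5.382*exp(z) - 9.062)*exp(z)/(-1.17*exp(2*z) + 3.94*exp(z) + 1.33)^2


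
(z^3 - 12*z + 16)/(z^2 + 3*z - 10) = (z^2 + 2*z - 8)/(z + 5)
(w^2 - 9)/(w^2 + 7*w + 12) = (w - 3)/(w + 4)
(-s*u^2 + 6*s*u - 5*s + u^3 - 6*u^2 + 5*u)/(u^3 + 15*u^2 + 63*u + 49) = (-s*u^2 + 6*s*u - 5*s + u^3 - 6*u^2 + 5*u)/(u^3 + 15*u^2 + 63*u + 49)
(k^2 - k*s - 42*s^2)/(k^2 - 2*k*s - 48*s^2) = (-k + 7*s)/(-k + 8*s)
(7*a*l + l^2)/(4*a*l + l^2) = (7*a + l)/(4*a + l)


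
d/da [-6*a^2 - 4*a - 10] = -12*a - 4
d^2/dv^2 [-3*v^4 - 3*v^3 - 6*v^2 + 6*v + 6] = -36*v^2 - 18*v - 12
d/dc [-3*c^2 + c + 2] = 1 - 6*c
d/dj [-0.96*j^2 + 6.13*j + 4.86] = 6.13 - 1.92*j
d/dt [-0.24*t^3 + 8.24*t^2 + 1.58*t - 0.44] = -0.72*t^2 + 16.48*t + 1.58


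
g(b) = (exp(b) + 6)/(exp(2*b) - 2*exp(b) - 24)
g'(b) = (exp(b) + 6)*(-2*exp(2*b) + 2*exp(b))/(exp(2*b) - 2*exp(b) - 24)^2 + exp(b)/(exp(2*b) - 2*exp(b) - 24)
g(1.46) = -0.73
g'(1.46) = -1.79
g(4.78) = 0.01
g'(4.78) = -0.01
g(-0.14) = -0.27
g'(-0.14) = -0.03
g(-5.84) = -0.25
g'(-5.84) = -0.00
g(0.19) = -0.29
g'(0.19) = -0.05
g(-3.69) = -0.25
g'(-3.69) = -0.00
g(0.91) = -0.37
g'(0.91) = -0.23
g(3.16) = 0.06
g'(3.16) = -0.09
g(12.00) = 0.00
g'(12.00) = 0.00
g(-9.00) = -0.25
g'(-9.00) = 0.00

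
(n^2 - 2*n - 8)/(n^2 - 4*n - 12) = (n - 4)/(n - 6)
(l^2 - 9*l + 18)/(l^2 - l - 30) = (l - 3)/(l + 5)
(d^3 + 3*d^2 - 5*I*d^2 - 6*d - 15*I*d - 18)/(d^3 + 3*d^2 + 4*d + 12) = (d - 3*I)/(d + 2*I)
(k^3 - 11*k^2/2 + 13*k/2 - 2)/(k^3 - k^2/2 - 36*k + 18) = (k^2 - 5*k + 4)/(k^2 - 36)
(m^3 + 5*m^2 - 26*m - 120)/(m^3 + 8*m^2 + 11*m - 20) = (m^2 + m - 30)/(m^2 + 4*m - 5)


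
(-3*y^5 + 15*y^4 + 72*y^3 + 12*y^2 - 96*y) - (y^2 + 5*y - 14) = -3*y^5 + 15*y^4 + 72*y^3 + 11*y^2 - 101*y + 14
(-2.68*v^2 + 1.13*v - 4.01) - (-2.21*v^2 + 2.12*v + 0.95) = -0.47*v^2 - 0.99*v - 4.96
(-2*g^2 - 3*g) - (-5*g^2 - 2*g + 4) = 3*g^2 - g - 4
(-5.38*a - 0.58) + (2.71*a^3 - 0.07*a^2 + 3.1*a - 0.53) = 2.71*a^3 - 0.07*a^2 - 2.28*a - 1.11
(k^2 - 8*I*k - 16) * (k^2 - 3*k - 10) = k^4 - 3*k^3 - 8*I*k^3 - 26*k^2 + 24*I*k^2 + 48*k + 80*I*k + 160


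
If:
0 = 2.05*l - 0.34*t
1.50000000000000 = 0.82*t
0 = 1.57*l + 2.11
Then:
No Solution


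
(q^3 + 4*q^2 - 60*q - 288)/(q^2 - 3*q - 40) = (q^2 + 12*q + 36)/(q + 5)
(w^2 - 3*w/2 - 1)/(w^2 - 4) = (w + 1/2)/(w + 2)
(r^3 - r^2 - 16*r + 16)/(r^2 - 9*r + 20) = (r^2 + 3*r - 4)/(r - 5)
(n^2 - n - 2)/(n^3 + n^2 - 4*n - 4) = 1/(n + 2)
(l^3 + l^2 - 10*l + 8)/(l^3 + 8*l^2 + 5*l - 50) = (l^2 + 3*l - 4)/(l^2 + 10*l + 25)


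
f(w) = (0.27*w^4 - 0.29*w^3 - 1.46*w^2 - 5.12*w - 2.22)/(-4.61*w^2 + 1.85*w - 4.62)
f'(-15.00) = 1.79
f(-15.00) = -13.46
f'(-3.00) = 0.32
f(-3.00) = -0.57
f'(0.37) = 1.05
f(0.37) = 0.95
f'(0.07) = 1.33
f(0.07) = 0.57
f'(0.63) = 0.47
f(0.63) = 1.15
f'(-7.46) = 0.89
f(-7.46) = -3.31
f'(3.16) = -0.45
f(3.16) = 0.34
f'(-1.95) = 0.17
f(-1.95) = -0.32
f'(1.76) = -0.41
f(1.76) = 0.94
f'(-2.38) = 0.23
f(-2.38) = -0.41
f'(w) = (9.22*w - 1.85)*(0.27*w^4 - 0.29*w^3 - 1.46*w^2 - 5.12*w - 2.22)/(-4.61*w^2 + 1.85*w - 4.62)^2 + (1.08*w^3 - 0.87*w^2 - 2.92*w - 5.12)/(-4.61*w^2 + 1.85*w - 4.62)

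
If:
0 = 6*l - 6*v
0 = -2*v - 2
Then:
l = -1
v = -1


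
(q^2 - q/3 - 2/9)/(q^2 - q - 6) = (-q^2 + q/3 + 2/9)/(-q^2 + q + 6)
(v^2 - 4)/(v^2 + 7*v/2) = 2*(v^2 - 4)/(v*(2*v + 7))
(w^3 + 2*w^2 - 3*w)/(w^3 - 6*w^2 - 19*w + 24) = w/(w - 8)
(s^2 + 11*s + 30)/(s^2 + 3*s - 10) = (s + 6)/(s - 2)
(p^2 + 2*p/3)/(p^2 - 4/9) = 3*p/(3*p - 2)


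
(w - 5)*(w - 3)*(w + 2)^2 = w^4 - 4*w^3 - 13*w^2 + 28*w + 60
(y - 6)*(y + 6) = y^2 - 36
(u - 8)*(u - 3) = u^2 - 11*u + 24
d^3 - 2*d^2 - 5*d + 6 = (d - 3)*(d - 1)*(d + 2)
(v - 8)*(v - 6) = v^2 - 14*v + 48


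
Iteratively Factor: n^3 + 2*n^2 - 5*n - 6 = (n + 3)*(n^2 - n - 2) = (n + 1)*(n + 3)*(n - 2)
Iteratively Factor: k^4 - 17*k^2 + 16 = (k + 1)*(k^3 - k^2 - 16*k + 16) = (k + 1)*(k + 4)*(k^2 - 5*k + 4) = (k - 4)*(k + 1)*(k + 4)*(k - 1)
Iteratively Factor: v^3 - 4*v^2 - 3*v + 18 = (v + 2)*(v^2 - 6*v + 9) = (v - 3)*(v + 2)*(v - 3)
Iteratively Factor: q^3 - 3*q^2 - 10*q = (q - 5)*(q^2 + 2*q) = (q - 5)*(q + 2)*(q)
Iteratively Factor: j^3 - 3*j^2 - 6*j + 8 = (j - 4)*(j^2 + j - 2) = (j - 4)*(j + 2)*(j - 1)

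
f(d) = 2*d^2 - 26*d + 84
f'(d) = 4*d - 26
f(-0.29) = 91.71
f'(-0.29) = -27.16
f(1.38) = 51.93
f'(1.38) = -20.48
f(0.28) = 76.88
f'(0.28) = -24.88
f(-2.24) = 152.28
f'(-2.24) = -34.96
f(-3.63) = 204.73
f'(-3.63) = -40.52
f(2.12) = 37.87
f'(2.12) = -17.52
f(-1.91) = 140.96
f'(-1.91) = -33.64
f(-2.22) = 151.58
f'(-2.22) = -34.88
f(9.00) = 12.00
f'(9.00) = 10.00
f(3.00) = 24.00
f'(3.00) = -14.00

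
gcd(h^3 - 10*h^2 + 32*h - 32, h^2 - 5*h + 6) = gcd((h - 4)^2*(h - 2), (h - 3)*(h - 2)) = h - 2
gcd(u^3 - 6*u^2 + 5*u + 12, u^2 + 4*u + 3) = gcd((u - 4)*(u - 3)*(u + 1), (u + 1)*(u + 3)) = u + 1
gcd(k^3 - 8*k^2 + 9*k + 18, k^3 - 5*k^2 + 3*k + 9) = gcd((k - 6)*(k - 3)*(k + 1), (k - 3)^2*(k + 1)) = k^2 - 2*k - 3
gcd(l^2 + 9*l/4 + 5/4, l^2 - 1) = l + 1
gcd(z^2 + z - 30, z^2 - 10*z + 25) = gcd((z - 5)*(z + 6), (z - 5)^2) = z - 5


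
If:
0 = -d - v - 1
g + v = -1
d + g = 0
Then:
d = 0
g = 0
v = -1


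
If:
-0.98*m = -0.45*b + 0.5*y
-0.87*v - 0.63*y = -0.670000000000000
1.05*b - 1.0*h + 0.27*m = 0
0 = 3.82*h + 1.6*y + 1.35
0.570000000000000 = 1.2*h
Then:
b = 0.17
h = 0.48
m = 1.09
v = 2.20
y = -1.98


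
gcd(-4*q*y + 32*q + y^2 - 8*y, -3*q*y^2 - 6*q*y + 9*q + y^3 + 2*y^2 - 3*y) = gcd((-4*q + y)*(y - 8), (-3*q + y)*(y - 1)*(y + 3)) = 1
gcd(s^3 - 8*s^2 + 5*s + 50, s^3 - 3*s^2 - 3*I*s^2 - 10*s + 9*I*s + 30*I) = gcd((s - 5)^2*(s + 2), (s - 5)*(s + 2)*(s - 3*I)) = s^2 - 3*s - 10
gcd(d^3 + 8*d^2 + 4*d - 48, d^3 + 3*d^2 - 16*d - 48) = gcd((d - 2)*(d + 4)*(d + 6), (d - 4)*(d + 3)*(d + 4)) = d + 4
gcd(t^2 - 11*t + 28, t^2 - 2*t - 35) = t - 7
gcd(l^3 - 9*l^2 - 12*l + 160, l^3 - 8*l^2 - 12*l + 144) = l + 4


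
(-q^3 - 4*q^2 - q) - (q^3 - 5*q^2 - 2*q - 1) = -2*q^3 + q^2 + q + 1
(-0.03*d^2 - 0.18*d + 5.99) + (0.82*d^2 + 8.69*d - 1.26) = 0.79*d^2 + 8.51*d + 4.73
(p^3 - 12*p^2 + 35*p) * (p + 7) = p^4 - 5*p^3 - 49*p^2 + 245*p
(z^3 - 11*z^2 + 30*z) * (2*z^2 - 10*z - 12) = 2*z^5 - 32*z^4 + 158*z^3 - 168*z^2 - 360*z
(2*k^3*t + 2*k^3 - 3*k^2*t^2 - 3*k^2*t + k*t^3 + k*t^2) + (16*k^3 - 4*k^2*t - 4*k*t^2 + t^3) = 2*k^3*t + 18*k^3 - 3*k^2*t^2 - 7*k^2*t + k*t^3 - 3*k*t^2 + t^3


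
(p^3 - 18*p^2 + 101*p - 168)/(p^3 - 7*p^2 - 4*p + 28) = (p^2 - 11*p + 24)/(p^2 - 4)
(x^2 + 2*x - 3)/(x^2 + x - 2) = (x + 3)/(x + 2)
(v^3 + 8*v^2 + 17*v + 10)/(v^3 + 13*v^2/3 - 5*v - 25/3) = 3*(v + 2)/(3*v - 5)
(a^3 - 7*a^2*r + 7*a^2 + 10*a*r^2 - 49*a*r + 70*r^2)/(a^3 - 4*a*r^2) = (a^2 - 5*a*r + 7*a - 35*r)/(a*(a + 2*r))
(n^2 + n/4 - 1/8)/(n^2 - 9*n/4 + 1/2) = (n + 1/2)/(n - 2)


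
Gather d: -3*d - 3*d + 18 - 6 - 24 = -6*d - 12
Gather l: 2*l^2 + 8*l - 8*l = 2*l^2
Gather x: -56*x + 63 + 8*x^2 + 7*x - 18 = 8*x^2 - 49*x + 45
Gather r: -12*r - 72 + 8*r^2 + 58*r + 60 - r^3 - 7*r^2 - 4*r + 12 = -r^3 + r^2 + 42*r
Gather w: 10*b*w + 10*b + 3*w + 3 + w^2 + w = 10*b + w^2 + w*(10*b + 4) + 3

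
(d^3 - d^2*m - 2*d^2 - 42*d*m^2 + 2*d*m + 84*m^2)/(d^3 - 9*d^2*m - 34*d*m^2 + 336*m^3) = (d - 2)/(d - 8*m)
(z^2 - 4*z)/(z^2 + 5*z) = (z - 4)/(z + 5)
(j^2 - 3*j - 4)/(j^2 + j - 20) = (j + 1)/(j + 5)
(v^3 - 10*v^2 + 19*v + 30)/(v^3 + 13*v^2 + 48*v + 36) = (v^2 - 11*v + 30)/(v^2 + 12*v + 36)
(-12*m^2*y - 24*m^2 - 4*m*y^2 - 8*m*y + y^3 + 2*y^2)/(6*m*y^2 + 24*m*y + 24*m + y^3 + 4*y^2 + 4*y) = (-12*m^2 - 4*m*y + y^2)/(6*m*y + 12*m + y^2 + 2*y)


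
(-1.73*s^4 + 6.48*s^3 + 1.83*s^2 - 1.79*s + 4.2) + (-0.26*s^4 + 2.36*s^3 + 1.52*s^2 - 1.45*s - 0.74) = -1.99*s^4 + 8.84*s^3 + 3.35*s^2 - 3.24*s + 3.46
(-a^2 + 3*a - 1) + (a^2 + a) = 4*a - 1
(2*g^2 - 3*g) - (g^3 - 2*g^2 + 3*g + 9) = -g^3 + 4*g^2 - 6*g - 9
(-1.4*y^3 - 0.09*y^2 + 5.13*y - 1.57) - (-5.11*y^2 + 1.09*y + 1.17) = -1.4*y^3 + 5.02*y^2 + 4.04*y - 2.74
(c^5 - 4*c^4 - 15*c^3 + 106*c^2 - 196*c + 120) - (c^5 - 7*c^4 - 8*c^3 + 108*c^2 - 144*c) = 3*c^4 - 7*c^3 - 2*c^2 - 52*c + 120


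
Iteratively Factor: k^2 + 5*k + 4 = (k + 1)*(k + 4)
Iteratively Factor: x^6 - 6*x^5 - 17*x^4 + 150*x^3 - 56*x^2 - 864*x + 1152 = (x - 4)*(x^5 - 2*x^4 - 25*x^3 + 50*x^2 + 144*x - 288) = (x - 4)*(x + 3)*(x^4 - 5*x^3 - 10*x^2 + 80*x - 96) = (x - 4)*(x - 3)*(x + 3)*(x^3 - 2*x^2 - 16*x + 32) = (x - 4)^2*(x - 3)*(x + 3)*(x^2 + 2*x - 8) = (x - 4)^2*(x - 3)*(x - 2)*(x + 3)*(x + 4)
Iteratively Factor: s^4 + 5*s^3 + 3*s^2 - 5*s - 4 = (s + 1)*(s^3 + 4*s^2 - s - 4) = (s + 1)^2*(s^2 + 3*s - 4) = (s - 1)*(s + 1)^2*(s + 4)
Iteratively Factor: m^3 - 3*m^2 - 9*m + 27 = (m - 3)*(m^2 - 9) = (m - 3)*(m + 3)*(m - 3)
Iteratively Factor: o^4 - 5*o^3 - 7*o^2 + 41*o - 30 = (o - 2)*(o^3 - 3*o^2 - 13*o + 15) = (o - 5)*(o - 2)*(o^2 + 2*o - 3) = (o - 5)*(o - 2)*(o - 1)*(o + 3)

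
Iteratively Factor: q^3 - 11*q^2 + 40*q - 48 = (q - 4)*(q^2 - 7*q + 12) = (q - 4)*(q - 3)*(q - 4)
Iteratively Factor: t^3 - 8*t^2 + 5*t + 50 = (t + 2)*(t^2 - 10*t + 25) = (t - 5)*(t + 2)*(t - 5)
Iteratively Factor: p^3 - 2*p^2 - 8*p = (p + 2)*(p^2 - 4*p) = (p - 4)*(p + 2)*(p)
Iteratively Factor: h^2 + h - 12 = (h - 3)*(h + 4)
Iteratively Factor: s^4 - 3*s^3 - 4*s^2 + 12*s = (s + 2)*(s^3 - 5*s^2 + 6*s) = s*(s + 2)*(s^2 - 5*s + 6) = s*(s - 2)*(s + 2)*(s - 3)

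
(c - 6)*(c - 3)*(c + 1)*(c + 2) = c^4 - 6*c^3 - 7*c^2 + 36*c + 36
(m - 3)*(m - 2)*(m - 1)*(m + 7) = m^4 + m^3 - 31*m^2 + 71*m - 42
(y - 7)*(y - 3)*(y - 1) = y^3 - 11*y^2 + 31*y - 21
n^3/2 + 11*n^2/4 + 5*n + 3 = (n/2 + 1)*(n + 3/2)*(n + 2)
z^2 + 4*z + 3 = (z + 1)*(z + 3)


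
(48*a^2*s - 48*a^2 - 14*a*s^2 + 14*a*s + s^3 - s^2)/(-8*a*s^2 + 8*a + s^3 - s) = (-6*a + s)/(s + 1)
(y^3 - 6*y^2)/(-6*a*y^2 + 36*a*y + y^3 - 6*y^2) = y/(-6*a + y)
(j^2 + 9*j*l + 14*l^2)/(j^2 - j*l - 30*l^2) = (j^2 + 9*j*l + 14*l^2)/(j^2 - j*l - 30*l^2)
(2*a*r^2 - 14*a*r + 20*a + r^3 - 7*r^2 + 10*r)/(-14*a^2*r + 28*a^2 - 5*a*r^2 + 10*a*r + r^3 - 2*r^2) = (r - 5)/(-7*a + r)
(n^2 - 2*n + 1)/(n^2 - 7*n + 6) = (n - 1)/(n - 6)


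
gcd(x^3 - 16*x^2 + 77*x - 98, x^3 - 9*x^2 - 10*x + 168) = x - 7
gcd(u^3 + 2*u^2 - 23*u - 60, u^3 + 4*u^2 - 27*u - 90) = u^2 - 2*u - 15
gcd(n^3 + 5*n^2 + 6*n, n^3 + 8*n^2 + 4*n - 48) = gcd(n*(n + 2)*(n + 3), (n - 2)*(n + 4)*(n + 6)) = 1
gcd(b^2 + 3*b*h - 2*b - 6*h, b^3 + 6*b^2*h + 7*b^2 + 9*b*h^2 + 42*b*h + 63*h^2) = b + 3*h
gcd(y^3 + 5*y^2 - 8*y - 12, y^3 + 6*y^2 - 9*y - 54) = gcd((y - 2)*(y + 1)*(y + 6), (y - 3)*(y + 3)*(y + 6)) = y + 6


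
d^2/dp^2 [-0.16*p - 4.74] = 0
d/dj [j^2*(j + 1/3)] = j*(9*j + 2)/3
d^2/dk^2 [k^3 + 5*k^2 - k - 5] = 6*k + 10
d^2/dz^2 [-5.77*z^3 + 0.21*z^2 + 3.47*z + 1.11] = 0.42 - 34.62*z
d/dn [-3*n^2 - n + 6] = -6*n - 1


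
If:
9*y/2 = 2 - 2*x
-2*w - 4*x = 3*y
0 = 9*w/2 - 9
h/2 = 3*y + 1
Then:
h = 10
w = 2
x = -2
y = 4/3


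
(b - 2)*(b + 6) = b^2 + 4*b - 12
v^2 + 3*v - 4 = (v - 1)*(v + 4)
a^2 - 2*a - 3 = (a - 3)*(a + 1)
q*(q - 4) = q^2 - 4*q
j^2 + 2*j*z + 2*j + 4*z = (j + 2)*(j + 2*z)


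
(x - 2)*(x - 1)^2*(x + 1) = x^4 - 3*x^3 + x^2 + 3*x - 2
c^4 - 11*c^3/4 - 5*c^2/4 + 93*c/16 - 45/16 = (c - 5/2)*(c - 1)*(c - 3/4)*(c + 3/2)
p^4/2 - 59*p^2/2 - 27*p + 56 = (p/2 + 1)*(p - 8)*(p - 1)*(p + 7)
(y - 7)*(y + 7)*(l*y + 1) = l*y^3 - 49*l*y + y^2 - 49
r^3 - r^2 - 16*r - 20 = (r - 5)*(r + 2)^2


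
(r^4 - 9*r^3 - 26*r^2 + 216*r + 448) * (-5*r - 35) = -5*r^5 + 10*r^4 + 445*r^3 - 170*r^2 - 9800*r - 15680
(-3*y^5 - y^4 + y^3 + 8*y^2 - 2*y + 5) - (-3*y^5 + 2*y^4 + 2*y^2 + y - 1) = -3*y^4 + y^3 + 6*y^2 - 3*y + 6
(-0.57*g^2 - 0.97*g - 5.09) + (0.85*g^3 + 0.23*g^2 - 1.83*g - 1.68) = 0.85*g^3 - 0.34*g^2 - 2.8*g - 6.77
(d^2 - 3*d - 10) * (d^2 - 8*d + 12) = d^4 - 11*d^3 + 26*d^2 + 44*d - 120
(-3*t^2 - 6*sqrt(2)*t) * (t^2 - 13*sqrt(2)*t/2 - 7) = -3*t^4 + 27*sqrt(2)*t^3/2 + 99*t^2 + 42*sqrt(2)*t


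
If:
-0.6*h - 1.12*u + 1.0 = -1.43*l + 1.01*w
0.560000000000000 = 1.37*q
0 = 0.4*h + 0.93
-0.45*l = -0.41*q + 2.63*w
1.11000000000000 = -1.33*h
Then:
No Solution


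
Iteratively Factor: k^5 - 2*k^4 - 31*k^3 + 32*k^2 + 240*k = (k)*(k^4 - 2*k^3 - 31*k^2 + 32*k + 240) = k*(k + 4)*(k^3 - 6*k^2 - 7*k + 60) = k*(k - 4)*(k + 4)*(k^2 - 2*k - 15) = k*(k - 5)*(k - 4)*(k + 4)*(k + 3)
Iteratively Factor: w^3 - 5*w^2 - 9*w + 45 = (w - 5)*(w^2 - 9) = (w - 5)*(w + 3)*(w - 3)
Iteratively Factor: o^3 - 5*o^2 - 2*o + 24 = (o - 3)*(o^2 - 2*o - 8) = (o - 3)*(o + 2)*(o - 4)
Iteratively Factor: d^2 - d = (d)*(d - 1)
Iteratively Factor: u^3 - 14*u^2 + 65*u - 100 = (u - 5)*(u^2 - 9*u + 20) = (u - 5)^2*(u - 4)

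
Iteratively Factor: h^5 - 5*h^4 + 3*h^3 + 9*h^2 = (h - 3)*(h^4 - 2*h^3 - 3*h^2) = h*(h - 3)*(h^3 - 2*h^2 - 3*h) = h^2*(h - 3)*(h^2 - 2*h - 3) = h^2*(h - 3)*(h + 1)*(h - 3)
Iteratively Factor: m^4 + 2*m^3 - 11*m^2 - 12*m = (m)*(m^3 + 2*m^2 - 11*m - 12) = m*(m - 3)*(m^2 + 5*m + 4) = m*(m - 3)*(m + 1)*(m + 4)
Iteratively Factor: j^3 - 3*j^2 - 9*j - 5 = (j + 1)*(j^2 - 4*j - 5) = (j - 5)*(j + 1)*(j + 1)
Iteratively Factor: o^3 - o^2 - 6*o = (o + 2)*(o^2 - 3*o) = o*(o + 2)*(o - 3)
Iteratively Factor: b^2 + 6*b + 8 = (b + 4)*(b + 2)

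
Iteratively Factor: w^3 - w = (w + 1)*(w^2 - w) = w*(w + 1)*(w - 1)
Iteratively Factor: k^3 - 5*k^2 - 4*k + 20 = (k + 2)*(k^2 - 7*k + 10) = (k - 5)*(k + 2)*(k - 2)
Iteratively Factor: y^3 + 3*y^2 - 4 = (y + 2)*(y^2 + y - 2) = (y + 2)^2*(y - 1)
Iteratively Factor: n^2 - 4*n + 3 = (n - 1)*(n - 3)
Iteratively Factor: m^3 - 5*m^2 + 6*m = (m)*(m^2 - 5*m + 6) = m*(m - 2)*(m - 3)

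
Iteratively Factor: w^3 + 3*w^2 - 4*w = (w)*(w^2 + 3*w - 4) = w*(w - 1)*(w + 4)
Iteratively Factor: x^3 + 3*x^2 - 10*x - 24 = (x + 4)*(x^2 - x - 6) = (x - 3)*(x + 4)*(x + 2)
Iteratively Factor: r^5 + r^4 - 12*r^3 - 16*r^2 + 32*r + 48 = (r + 2)*(r^4 - r^3 - 10*r^2 + 4*r + 24) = (r + 2)^2*(r^3 - 3*r^2 - 4*r + 12) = (r - 2)*(r + 2)^2*(r^2 - r - 6) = (r - 2)*(r + 2)^3*(r - 3)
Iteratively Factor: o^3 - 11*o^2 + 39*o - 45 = (o - 5)*(o^2 - 6*o + 9) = (o - 5)*(o - 3)*(o - 3)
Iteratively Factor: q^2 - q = (q)*(q - 1)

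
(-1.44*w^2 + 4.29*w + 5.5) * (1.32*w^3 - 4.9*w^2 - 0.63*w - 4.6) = -1.9008*w^5 + 12.7188*w^4 - 12.8538*w^3 - 23.0287*w^2 - 23.199*w - 25.3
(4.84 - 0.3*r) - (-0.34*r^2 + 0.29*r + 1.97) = 0.34*r^2 - 0.59*r + 2.87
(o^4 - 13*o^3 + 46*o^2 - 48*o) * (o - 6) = o^5 - 19*o^4 + 124*o^3 - 324*o^2 + 288*o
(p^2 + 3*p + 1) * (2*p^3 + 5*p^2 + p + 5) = 2*p^5 + 11*p^4 + 18*p^3 + 13*p^2 + 16*p + 5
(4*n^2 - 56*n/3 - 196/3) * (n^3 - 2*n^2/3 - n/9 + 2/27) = 4*n^5 - 64*n^4/3 - 160*n^3/3 + 1240*n^2/27 + 476*n/81 - 392/81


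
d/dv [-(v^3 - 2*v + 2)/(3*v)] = 2*(1 - v^3)/(3*v^2)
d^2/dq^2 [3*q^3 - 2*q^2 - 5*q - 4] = 18*q - 4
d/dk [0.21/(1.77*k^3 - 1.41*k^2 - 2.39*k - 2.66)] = (-1.1151*k^2 + 0.5922*k + 0.5019)/(-1.77*k^3 + 1.41*k^2 + 2.39*k + 2.66)^2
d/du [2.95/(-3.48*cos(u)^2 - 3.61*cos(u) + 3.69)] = -(20.532*cos(u) + 10.6495)*sin(u)/(3.48*cos(u)^2 + 3.61*cos(u) - 3.69)^2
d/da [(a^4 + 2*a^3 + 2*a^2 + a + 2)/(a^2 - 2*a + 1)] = (2*a^4 - 2*a^3 - 6*a^2 - 5*a - 5)/(a^3 - 3*a^2 + 3*a - 1)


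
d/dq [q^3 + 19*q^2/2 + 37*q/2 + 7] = 3*q^2 + 19*q + 37/2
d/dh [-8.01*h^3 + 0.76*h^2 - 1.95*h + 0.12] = -24.03*h^2 + 1.52*h - 1.95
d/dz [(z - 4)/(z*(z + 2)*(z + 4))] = 2*(-z^3 + 3*z^2 + 24*z + 16)/(z^2*(z^4 + 12*z^3 + 52*z^2 + 96*z + 64))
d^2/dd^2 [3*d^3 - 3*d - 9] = 18*d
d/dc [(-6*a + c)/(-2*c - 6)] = 3*(-2*a - 1)/(2*(c^2 + 6*c + 9))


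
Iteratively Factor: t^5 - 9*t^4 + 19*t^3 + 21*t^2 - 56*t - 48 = (t - 4)*(t^4 - 5*t^3 - t^2 + 17*t + 12) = (t - 4)*(t + 1)*(t^3 - 6*t^2 + 5*t + 12) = (t - 4)*(t - 3)*(t + 1)*(t^2 - 3*t - 4) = (t - 4)*(t - 3)*(t + 1)^2*(t - 4)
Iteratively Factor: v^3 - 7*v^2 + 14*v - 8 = (v - 2)*(v^2 - 5*v + 4) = (v - 4)*(v - 2)*(v - 1)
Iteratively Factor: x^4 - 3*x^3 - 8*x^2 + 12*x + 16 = (x + 1)*(x^3 - 4*x^2 - 4*x + 16) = (x - 4)*(x + 1)*(x^2 - 4) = (x - 4)*(x + 1)*(x + 2)*(x - 2)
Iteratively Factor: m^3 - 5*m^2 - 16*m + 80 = (m - 4)*(m^2 - m - 20) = (m - 5)*(m - 4)*(m + 4)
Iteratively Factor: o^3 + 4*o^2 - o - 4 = (o - 1)*(o^2 + 5*o + 4) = (o - 1)*(o + 1)*(o + 4)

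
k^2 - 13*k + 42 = (k - 7)*(k - 6)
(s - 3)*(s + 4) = s^2 + s - 12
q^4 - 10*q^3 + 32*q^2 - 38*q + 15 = (q - 5)*(q - 3)*(q - 1)^2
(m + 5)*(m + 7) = m^2 + 12*m + 35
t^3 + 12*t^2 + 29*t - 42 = (t - 1)*(t + 6)*(t + 7)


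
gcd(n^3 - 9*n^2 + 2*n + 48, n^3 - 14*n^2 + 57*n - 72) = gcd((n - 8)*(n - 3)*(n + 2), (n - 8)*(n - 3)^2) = n^2 - 11*n + 24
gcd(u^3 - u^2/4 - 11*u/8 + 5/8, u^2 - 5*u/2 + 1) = u - 1/2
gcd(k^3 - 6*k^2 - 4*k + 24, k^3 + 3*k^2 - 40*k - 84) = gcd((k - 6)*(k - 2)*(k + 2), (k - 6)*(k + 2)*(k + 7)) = k^2 - 4*k - 12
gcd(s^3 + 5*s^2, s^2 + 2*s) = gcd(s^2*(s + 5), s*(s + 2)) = s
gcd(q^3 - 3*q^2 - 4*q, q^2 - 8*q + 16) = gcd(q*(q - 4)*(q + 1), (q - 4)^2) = q - 4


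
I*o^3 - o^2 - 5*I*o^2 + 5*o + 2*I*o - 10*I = (o - 5)*(o + 2*I)*(I*o + 1)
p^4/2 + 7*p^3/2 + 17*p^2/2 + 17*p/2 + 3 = (p/2 + 1/2)*(p + 1)*(p + 2)*(p + 3)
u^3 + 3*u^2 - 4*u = u*(u - 1)*(u + 4)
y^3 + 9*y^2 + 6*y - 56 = (y - 2)*(y + 4)*(y + 7)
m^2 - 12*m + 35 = (m - 7)*(m - 5)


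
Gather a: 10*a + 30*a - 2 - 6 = 40*a - 8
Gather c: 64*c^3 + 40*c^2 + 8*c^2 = 64*c^3 + 48*c^2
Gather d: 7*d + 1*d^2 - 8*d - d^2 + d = 0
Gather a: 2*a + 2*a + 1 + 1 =4*a + 2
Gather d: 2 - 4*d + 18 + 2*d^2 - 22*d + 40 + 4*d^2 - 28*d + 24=6*d^2 - 54*d + 84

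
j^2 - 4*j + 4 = (j - 2)^2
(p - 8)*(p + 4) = p^2 - 4*p - 32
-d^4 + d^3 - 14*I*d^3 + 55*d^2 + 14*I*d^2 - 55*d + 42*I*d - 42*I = (d + 6*I)*(d + 7*I)*(-I*d + 1)*(-I*d + I)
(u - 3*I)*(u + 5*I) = u^2 + 2*I*u + 15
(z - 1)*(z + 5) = z^2 + 4*z - 5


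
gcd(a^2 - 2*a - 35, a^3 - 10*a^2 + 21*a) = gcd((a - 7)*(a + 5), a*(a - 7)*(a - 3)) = a - 7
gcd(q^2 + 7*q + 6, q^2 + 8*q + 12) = q + 6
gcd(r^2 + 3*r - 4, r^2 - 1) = r - 1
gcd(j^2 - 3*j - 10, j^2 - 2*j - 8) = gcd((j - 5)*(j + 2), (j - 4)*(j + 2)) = j + 2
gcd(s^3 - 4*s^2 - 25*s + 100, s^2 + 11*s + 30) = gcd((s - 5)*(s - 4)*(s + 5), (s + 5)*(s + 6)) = s + 5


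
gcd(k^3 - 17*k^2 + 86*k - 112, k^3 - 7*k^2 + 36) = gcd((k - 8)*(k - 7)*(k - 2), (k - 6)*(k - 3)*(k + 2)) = 1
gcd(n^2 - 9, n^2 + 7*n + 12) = n + 3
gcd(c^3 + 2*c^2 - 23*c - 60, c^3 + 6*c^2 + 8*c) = c + 4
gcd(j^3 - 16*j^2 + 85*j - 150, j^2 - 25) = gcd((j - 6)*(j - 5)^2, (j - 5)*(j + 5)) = j - 5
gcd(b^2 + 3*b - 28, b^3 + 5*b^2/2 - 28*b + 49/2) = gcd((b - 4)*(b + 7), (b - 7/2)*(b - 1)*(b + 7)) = b + 7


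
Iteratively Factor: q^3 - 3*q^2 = (q)*(q^2 - 3*q) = q*(q - 3)*(q)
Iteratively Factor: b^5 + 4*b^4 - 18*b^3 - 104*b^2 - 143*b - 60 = (b + 1)*(b^4 + 3*b^3 - 21*b^2 - 83*b - 60) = (b + 1)^2*(b^3 + 2*b^2 - 23*b - 60) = (b + 1)^2*(b + 4)*(b^2 - 2*b - 15) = (b + 1)^2*(b + 3)*(b + 4)*(b - 5)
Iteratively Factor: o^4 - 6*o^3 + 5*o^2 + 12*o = (o - 4)*(o^3 - 2*o^2 - 3*o) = (o - 4)*(o - 3)*(o^2 + o) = o*(o - 4)*(o - 3)*(o + 1)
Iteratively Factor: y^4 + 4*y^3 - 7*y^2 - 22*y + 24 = (y + 4)*(y^3 - 7*y + 6) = (y - 2)*(y + 4)*(y^2 + 2*y - 3) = (y - 2)*(y + 3)*(y + 4)*(y - 1)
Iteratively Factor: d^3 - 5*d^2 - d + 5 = (d - 5)*(d^2 - 1) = (d - 5)*(d + 1)*(d - 1)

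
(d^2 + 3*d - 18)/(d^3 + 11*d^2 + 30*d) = (d - 3)/(d*(d + 5))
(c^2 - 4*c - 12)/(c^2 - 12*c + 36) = (c + 2)/(c - 6)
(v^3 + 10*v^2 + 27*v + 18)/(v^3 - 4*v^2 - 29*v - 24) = (v + 6)/(v - 8)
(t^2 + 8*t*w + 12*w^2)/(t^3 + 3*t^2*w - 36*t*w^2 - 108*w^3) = (t + 2*w)/(t^2 - 3*t*w - 18*w^2)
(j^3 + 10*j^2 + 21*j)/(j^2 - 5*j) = (j^2 + 10*j + 21)/(j - 5)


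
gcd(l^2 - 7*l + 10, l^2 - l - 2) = l - 2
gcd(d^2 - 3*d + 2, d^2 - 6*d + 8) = d - 2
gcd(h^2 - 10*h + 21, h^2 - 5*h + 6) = h - 3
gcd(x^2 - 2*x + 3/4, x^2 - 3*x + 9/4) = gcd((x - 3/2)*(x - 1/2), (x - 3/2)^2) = x - 3/2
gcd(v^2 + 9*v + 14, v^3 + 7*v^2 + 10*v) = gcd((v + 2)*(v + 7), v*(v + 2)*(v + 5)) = v + 2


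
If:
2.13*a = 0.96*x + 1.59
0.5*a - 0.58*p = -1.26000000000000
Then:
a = 0.450704225352113*x + 0.746478873239437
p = 0.388538125303545*x + 2.81593006313745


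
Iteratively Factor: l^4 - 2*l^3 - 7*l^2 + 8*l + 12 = (l + 2)*(l^3 - 4*l^2 + l + 6) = (l - 2)*(l + 2)*(l^2 - 2*l - 3) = (l - 3)*(l - 2)*(l + 2)*(l + 1)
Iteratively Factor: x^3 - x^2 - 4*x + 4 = (x - 2)*(x^2 + x - 2) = (x - 2)*(x + 2)*(x - 1)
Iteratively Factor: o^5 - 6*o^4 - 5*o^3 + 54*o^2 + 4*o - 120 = (o + 2)*(o^4 - 8*o^3 + 11*o^2 + 32*o - 60) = (o - 2)*(o + 2)*(o^3 - 6*o^2 - o + 30) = (o - 3)*(o - 2)*(o + 2)*(o^2 - 3*o - 10) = (o - 5)*(o - 3)*(o - 2)*(o + 2)*(o + 2)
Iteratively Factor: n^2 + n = (n + 1)*(n)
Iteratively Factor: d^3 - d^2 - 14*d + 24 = (d - 3)*(d^2 + 2*d - 8) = (d - 3)*(d + 4)*(d - 2)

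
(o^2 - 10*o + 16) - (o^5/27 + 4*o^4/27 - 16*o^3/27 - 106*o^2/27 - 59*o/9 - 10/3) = -o^5/27 - 4*o^4/27 + 16*o^3/27 + 133*o^2/27 - 31*o/9 + 58/3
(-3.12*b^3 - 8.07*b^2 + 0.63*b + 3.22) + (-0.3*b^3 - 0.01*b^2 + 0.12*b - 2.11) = -3.42*b^3 - 8.08*b^2 + 0.75*b + 1.11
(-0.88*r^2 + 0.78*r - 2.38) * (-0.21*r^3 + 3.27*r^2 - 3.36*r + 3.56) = 0.1848*r^5 - 3.0414*r^4 + 6.0072*r^3 - 13.5362*r^2 + 10.7736*r - 8.4728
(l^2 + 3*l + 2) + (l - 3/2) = l^2 + 4*l + 1/2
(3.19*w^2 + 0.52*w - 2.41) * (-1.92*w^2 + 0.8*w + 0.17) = -6.1248*w^4 + 1.5536*w^3 + 5.5855*w^2 - 1.8396*w - 0.4097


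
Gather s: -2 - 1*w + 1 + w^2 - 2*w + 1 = w^2 - 3*w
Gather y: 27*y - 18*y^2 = -18*y^2 + 27*y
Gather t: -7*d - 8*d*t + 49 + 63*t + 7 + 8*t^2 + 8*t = -7*d + 8*t^2 + t*(71 - 8*d) + 56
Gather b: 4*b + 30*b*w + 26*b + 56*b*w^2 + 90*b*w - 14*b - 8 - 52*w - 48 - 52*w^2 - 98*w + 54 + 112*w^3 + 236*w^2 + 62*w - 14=b*(56*w^2 + 120*w + 16) + 112*w^3 + 184*w^2 - 88*w - 16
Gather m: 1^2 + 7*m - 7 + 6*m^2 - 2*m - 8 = 6*m^2 + 5*m - 14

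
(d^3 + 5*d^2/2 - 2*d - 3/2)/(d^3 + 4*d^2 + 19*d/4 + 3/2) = 2*(d^2 + 2*d - 3)/(2*d^2 + 7*d + 6)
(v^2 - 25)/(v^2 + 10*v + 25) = (v - 5)/(v + 5)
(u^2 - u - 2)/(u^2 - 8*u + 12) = (u + 1)/(u - 6)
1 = 1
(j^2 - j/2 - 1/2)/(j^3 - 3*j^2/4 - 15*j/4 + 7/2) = 2*(2*j + 1)/(4*j^2 + j - 14)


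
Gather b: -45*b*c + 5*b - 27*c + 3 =b*(5 - 45*c) - 27*c + 3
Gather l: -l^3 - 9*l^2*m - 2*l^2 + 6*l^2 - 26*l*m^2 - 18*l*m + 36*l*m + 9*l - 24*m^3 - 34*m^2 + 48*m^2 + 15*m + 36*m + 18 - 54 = -l^3 + l^2*(4 - 9*m) + l*(-26*m^2 + 18*m + 9) - 24*m^3 + 14*m^2 + 51*m - 36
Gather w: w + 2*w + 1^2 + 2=3*w + 3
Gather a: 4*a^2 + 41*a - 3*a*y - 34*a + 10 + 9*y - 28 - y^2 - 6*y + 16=4*a^2 + a*(7 - 3*y) - y^2 + 3*y - 2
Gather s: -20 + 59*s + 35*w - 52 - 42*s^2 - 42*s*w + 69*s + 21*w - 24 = -42*s^2 + s*(128 - 42*w) + 56*w - 96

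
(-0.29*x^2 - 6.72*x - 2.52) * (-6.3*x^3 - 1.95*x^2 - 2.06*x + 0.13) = 1.827*x^5 + 42.9015*x^4 + 29.5774*x^3 + 18.7195*x^2 + 4.3176*x - 0.3276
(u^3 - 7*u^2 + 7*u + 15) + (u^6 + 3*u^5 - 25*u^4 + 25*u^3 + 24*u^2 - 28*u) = u^6 + 3*u^5 - 25*u^4 + 26*u^3 + 17*u^2 - 21*u + 15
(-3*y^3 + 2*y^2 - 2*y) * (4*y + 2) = -12*y^4 + 2*y^3 - 4*y^2 - 4*y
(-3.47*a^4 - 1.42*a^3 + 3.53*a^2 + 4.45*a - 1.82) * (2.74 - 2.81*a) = 9.7507*a^5 - 5.5176*a^4 - 13.8101*a^3 - 2.8323*a^2 + 17.3072*a - 4.9868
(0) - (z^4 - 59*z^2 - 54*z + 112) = -z^4 + 59*z^2 + 54*z - 112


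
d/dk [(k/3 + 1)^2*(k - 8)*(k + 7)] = 4*k^3/9 + 5*k^2/3 - 106*k/9 - 115/3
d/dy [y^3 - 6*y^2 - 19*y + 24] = 3*y^2 - 12*y - 19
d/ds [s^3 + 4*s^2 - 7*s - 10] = 3*s^2 + 8*s - 7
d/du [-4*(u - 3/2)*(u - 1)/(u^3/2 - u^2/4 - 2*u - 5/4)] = 8*(4*u^3 - 24*u^2 + 63*u - 49)/(4*u^5 - 8*u^4 - 23*u^3 + 19*u^2 + 55*u + 25)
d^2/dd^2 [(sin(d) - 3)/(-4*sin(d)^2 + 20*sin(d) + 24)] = (sin(d)^4 - 8*sin(d)^3 + 87*sin(d)^2 - 246*sin(d) + 246)/(4*(sin(d) - 6)^3*(sin(d) + 1)^2)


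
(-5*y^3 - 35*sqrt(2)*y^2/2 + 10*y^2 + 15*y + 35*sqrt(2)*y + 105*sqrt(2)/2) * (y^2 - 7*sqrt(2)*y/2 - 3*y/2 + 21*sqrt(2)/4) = -5*y^5 + 35*y^4/2 + 245*y^3/2 - 1805*y^2/4 + 2205/4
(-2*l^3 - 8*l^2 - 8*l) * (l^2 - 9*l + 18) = -2*l^5 + 10*l^4 + 28*l^3 - 72*l^2 - 144*l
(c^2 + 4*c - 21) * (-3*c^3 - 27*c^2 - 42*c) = -3*c^5 - 39*c^4 - 87*c^3 + 399*c^2 + 882*c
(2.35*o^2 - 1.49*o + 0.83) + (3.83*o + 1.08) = 2.35*o^2 + 2.34*o + 1.91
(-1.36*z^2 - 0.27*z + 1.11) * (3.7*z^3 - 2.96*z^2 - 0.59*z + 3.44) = -5.032*z^5 + 3.0266*z^4 + 5.7086*z^3 - 7.8047*z^2 - 1.5837*z + 3.8184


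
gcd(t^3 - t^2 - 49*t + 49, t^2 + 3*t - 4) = t - 1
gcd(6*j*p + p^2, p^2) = p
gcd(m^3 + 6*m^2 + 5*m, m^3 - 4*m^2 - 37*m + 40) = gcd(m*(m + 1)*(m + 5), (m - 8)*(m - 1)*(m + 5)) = m + 5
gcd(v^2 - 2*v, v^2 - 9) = 1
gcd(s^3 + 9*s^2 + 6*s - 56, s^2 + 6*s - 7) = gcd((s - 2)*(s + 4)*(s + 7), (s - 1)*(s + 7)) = s + 7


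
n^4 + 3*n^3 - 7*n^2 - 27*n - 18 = (n - 3)*(n + 1)*(n + 2)*(n + 3)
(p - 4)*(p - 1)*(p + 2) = p^3 - 3*p^2 - 6*p + 8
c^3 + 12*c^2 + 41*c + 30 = (c + 1)*(c + 5)*(c + 6)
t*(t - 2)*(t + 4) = t^3 + 2*t^2 - 8*t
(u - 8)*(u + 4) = u^2 - 4*u - 32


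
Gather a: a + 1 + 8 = a + 9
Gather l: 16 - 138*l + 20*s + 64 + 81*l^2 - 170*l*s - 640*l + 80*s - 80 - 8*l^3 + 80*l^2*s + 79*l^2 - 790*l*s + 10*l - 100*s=-8*l^3 + l^2*(80*s + 160) + l*(-960*s - 768)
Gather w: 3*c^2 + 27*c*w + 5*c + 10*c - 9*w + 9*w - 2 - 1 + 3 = 3*c^2 + 27*c*w + 15*c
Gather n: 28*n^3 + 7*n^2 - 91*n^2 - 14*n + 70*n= 28*n^3 - 84*n^2 + 56*n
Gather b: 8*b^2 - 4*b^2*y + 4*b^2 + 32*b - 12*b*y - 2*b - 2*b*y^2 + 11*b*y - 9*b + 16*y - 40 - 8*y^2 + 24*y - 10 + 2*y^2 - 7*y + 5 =b^2*(12 - 4*y) + b*(-2*y^2 - y + 21) - 6*y^2 + 33*y - 45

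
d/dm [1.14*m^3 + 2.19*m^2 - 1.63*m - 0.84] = 3.42*m^2 + 4.38*m - 1.63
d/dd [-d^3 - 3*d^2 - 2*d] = -3*d^2 - 6*d - 2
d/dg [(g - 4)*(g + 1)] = 2*g - 3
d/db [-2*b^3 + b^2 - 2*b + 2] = -6*b^2 + 2*b - 2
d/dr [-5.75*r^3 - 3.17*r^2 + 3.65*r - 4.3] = -17.25*r^2 - 6.34*r + 3.65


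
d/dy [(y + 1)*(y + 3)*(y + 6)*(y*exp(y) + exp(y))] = (y^4 + 15*y^3 + 70*y^2 + 119*y + 63)*exp(y)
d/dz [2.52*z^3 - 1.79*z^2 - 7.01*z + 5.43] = 7.56*z^2 - 3.58*z - 7.01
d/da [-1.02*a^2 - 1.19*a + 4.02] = -2.04*a - 1.19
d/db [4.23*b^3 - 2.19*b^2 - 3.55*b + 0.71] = 12.69*b^2 - 4.38*b - 3.55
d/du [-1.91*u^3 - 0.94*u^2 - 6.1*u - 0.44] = -5.73*u^2 - 1.88*u - 6.1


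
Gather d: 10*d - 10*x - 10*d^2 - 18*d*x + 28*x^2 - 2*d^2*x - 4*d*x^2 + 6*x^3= d^2*(-2*x - 10) + d*(-4*x^2 - 18*x + 10) + 6*x^3 + 28*x^2 - 10*x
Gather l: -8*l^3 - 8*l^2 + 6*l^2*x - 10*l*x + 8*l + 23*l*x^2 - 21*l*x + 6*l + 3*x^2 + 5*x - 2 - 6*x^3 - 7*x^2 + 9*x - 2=-8*l^3 + l^2*(6*x - 8) + l*(23*x^2 - 31*x + 14) - 6*x^3 - 4*x^2 + 14*x - 4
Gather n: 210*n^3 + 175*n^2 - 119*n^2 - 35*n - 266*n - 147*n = 210*n^3 + 56*n^2 - 448*n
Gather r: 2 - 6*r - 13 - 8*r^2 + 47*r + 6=-8*r^2 + 41*r - 5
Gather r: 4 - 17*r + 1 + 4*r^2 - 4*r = 4*r^2 - 21*r + 5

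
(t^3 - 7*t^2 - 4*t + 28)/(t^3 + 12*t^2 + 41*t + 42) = (t^2 - 9*t + 14)/(t^2 + 10*t + 21)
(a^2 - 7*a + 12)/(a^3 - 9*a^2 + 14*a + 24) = (a - 3)/(a^2 - 5*a - 6)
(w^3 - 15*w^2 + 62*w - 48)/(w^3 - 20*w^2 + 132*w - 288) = (w - 1)/(w - 6)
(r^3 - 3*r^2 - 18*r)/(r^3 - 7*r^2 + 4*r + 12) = r*(r + 3)/(r^2 - r - 2)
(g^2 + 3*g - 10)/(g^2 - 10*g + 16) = (g + 5)/(g - 8)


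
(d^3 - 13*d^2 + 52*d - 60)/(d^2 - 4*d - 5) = (d^2 - 8*d + 12)/(d + 1)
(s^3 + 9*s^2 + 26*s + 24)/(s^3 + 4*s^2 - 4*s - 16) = (s + 3)/(s - 2)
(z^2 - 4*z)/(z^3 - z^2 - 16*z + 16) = z/(z^2 + 3*z - 4)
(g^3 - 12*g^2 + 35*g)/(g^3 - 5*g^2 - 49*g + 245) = g/(g + 7)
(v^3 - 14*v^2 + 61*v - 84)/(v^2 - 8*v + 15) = (v^2 - 11*v + 28)/(v - 5)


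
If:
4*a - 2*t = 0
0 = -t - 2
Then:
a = -1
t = -2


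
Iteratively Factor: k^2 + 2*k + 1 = (k + 1)*(k + 1)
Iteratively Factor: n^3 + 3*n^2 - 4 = (n + 2)*(n^2 + n - 2) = (n + 2)^2*(n - 1)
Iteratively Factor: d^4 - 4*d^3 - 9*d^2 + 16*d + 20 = (d - 5)*(d^3 + d^2 - 4*d - 4) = (d - 5)*(d - 2)*(d^2 + 3*d + 2) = (d - 5)*(d - 2)*(d + 2)*(d + 1)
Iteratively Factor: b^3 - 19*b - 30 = (b + 3)*(b^2 - 3*b - 10) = (b + 2)*(b + 3)*(b - 5)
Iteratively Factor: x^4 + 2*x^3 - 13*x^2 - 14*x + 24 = (x + 4)*(x^3 - 2*x^2 - 5*x + 6) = (x - 1)*(x + 4)*(x^2 - x - 6) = (x - 1)*(x + 2)*(x + 4)*(x - 3)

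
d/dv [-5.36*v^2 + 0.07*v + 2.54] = 0.07 - 10.72*v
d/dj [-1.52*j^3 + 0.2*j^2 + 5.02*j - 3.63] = -4.56*j^2 + 0.4*j + 5.02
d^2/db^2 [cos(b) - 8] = -cos(b)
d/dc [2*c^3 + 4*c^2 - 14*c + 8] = 6*c^2 + 8*c - 14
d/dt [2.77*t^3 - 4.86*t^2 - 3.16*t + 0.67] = 8.31*t^2 - 9.72*t - 3.16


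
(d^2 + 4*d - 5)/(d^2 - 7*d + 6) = (d + 5)/(d - 6)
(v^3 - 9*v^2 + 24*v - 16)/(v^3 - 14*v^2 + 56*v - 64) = (v^2 - 5*v + 4)/(v^2 - 10*v + 16)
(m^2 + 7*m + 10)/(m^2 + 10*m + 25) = (m + 2)/(m + 5)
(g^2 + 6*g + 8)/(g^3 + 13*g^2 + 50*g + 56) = 1/(g + 7)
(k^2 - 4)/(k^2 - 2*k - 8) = (k - 2)/(k - 4)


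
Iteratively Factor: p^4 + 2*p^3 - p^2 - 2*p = (p)*(p^3 + 2*p^2 - p - 2) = p*(p - 1)*(p^2 + 3*p + 2) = p*(p - 1)*(p + 1)*(p + 2)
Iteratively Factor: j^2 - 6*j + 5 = (j - 5)*(j - 1)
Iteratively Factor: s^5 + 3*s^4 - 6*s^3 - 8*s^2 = (s + 1)*(s^4 + 2*s^3 - 8*s^2) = s*(s + 1)*(s^3 + 2*s^2 - 8*s) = s^2*(s + 1)*(s^2 + 2*s - 8) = s^2*(s - 2)*(s + 1)*(s + 4)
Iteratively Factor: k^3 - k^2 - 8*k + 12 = (k - 2)*(k^2 + k - 6) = (k - 2)^2*(k + 3)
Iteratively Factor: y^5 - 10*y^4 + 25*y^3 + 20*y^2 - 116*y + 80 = (y - 5)*(y^4 - 5*y^3 + 20*y - 16) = (y - 5)*(y - 1)*(y^3 - 4*y^2 - 4*y + 16) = (y - 5)*(y - 2)*(y - 1)*(y^2 - 2*y - 8) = (y - 5)*(y - 2)*(y - 1)*(y + 2)*(y - 4)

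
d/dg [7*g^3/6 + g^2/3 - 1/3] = g*(21*g + 4)/6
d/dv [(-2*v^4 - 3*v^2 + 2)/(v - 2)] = (-6*v^4 + 16*v^3 - 3*v^2 + 12*v - 2)/(v^2 - 4*v + 4)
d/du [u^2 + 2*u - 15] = 2*u + 2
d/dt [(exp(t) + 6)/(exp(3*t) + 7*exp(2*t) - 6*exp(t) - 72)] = (-2*exp(t) - 1)*exp(t)/(exp(4*t) + 2*exp(3*t) - 23*exp(2*t) - 24*exp(t) + 144)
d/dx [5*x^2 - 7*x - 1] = 10*x - 7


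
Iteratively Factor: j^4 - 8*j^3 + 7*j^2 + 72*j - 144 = (j + 3)*(j^3 - 11*j^2 + 40*j - 48) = (j - 4)*(j + 3)*(j^2 - 7*j + 12) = (j - 4)^2*(j + 3)*(j - 3)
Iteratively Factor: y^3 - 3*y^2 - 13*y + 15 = (y - 1)*(y^2 - 2*y - 15) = (y - 5)*(y - 1)*(y + 3)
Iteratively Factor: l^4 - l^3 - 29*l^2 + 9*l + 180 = (l - 5)*(l^3 + 4*l^2 - 9*l - 36) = (l - 5)*(l + 4)*(l^2 - 9) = (l - 5)*(l + 3)*(l + 4)*(l - 3)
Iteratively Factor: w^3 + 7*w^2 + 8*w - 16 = (w - 1)*(w^2 + 8*w + 16) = (w - 1)*(w + 4)*(w + 4)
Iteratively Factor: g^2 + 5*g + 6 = (g + 3)*(g + 2)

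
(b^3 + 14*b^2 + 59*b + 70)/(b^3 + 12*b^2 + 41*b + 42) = (b + 5)/(b + 3)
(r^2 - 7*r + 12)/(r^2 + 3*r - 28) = (r - 3)/(r + 7)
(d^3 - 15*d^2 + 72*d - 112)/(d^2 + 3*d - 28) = (d^2 - 11*d + 28)/(d + 7)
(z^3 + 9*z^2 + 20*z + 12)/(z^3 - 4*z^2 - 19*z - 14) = (z + 6)/(z - 7)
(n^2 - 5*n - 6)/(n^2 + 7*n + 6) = (n - 6)/(n + 6)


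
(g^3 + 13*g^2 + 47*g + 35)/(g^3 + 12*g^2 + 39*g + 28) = (g + 5)/(g + 4)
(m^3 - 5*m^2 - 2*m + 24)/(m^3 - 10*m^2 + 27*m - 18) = (m^2 - 2*m - 8)/(m^2 - 7*m + 6)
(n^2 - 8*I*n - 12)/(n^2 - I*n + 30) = (n - 2*I)/(n + 5*I)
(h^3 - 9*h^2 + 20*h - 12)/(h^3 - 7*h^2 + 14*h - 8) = (h - 6)/(h - 4)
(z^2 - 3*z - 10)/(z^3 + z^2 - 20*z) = (z^2 - 3*z - 10)/(z*(z^2 + z - 20))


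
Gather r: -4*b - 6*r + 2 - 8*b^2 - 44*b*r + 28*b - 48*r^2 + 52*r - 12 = -8*b^2 + 24*b - 48*r^2 + r*(46 - 44*b) - 10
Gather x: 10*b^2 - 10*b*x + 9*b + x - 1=10*b^2 + 9*b + x*(1 - 10*b) - 1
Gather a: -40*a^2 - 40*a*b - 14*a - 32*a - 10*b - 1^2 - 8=-40*a^2 + a*(-40*b - 46) - 10*b - 9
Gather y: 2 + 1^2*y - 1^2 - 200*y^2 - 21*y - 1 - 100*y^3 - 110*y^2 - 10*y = -100*y^3 - 310*y^2 - 30*y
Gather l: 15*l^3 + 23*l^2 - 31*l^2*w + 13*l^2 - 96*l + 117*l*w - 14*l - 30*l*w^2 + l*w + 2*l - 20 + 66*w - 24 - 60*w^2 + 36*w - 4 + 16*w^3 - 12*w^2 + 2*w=15*l^3 + l^2*(36 - 31*w) + l*(-30*w^2 + 118*w - 108) + 16*w^3 - 72*w^2 + 104*w - 48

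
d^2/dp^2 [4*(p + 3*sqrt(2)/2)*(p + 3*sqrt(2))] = 8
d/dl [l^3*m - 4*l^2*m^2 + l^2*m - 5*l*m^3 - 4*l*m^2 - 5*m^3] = m*(3*l^2 - 8*l*m + 2*l - 5*m^2 - 4*m)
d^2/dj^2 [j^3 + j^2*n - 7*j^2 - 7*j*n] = 6*j + 2*n - 14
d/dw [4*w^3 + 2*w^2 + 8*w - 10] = 12*w^2 + 4*w + 8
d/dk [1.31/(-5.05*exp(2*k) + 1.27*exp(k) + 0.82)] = (13.231*exp(k) - 1.6637)*exp(k)/(-5.05*exp(2*k) + 1.27*exp(k) + 0.82)^2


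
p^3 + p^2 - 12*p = p*(p - 3)*(p + 4)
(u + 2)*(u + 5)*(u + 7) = u^3 + 14*u^2 + 59*u + 70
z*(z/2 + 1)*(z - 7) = z^3/2 - 5*z^2/2 - 7*z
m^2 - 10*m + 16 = (m - 8)*(m - 2)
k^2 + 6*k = k*(k + 6)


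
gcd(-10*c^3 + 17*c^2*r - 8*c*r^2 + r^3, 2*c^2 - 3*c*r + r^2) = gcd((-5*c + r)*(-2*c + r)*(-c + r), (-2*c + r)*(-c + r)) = 2*c^2 - 3*c*r + r^2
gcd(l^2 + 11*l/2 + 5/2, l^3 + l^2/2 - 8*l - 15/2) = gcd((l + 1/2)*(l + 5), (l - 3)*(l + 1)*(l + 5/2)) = 1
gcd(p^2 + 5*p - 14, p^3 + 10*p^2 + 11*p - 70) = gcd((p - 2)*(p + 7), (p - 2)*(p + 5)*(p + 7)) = p^2 + 5*p - 14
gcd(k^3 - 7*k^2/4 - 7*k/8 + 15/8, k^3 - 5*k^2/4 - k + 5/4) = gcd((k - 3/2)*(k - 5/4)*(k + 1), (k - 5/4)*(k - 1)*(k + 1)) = k^2 - k/4 - 5/4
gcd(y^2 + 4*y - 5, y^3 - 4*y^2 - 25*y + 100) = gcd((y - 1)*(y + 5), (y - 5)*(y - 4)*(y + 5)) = y + 5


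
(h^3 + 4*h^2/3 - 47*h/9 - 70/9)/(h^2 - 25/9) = (3*h^2 - h - 14)/(3*h - 5)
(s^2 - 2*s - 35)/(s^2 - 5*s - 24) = (-s^2 + 2*s + 35)/(-s^2 + 5*s + 24)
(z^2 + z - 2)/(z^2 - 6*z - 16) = (z - 1)/(z - 8)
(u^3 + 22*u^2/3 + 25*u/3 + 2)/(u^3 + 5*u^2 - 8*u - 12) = (u + 1/3)/(u - 2)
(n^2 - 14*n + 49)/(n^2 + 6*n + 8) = (n^2 - 14*n + 49)/(n^2 + 6*n + 8)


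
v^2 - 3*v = v*(v - 3)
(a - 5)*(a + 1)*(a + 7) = a^3 + 3*a^2 - 33*a - 35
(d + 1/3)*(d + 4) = d^2 + 13*d/3 + 4/3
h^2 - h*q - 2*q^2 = (h - 2*q)*(h + q)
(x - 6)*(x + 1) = x^2 - 5*x - 6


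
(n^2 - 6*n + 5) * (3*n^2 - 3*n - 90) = 3*n^4 - 21*n^3 - 57*n^2 + 525*n - 450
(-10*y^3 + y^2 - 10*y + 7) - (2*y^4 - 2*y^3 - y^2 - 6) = -2*y^4 - 8*y^3 + 2*y^2 - 10*y + 13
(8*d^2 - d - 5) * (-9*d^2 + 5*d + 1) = -72*d^4 + 49*d^3 + 48*d^2 - 26*d - 5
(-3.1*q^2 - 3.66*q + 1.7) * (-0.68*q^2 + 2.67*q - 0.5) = 2.108*q^4 - 5.7882*q^3 - 9.3782*q^2 + 6.369*q - 0.85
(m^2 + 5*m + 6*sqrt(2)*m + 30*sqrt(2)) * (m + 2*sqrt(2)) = m^3 + 5*m^2 + 8*sqrt(2)*m^2 + 24*m + 40*sqrt(2)*m + 120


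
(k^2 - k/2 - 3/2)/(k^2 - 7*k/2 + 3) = (k + 1)/(k - 2)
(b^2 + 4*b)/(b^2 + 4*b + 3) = b*(b + 4)/(b^2 + 4*b + 3)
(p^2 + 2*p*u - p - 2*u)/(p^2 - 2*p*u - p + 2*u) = (p + 2*u)/(p - 2*u)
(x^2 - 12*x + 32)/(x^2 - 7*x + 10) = (x^2 - 12*x + 32)/(x^2 - 7*x + 10)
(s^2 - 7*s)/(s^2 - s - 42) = s/(s + 6)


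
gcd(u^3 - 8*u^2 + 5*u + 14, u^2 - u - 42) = u - 7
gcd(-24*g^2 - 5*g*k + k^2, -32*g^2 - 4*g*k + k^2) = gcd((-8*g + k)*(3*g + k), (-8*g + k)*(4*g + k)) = 8*g - k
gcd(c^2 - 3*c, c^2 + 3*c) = c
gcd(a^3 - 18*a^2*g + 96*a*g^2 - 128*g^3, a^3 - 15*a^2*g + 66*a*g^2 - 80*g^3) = a^2 - 10*a*g + 16*g^2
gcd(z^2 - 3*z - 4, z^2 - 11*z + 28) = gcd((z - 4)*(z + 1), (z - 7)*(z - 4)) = z - 4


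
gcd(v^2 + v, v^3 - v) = v^2 + v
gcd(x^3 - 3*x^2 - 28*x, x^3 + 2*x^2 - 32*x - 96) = x + 4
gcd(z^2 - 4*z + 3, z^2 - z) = z - 1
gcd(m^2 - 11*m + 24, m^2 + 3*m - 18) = m - 3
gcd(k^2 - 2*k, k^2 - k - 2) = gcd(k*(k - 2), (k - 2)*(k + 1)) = k - 2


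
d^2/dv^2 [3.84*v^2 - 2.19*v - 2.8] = 7.68000000000000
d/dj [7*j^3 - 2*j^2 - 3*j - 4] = 21*j^2 - 4*j - 3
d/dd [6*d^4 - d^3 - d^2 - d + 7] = 24*d^3 - 3*d^2 - 2*d - 1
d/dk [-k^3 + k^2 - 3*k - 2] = -3*k^2 + 2*k - 3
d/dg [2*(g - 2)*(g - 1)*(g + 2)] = 6*g^2 - 4*g - 8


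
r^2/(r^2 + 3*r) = r/(r + 3)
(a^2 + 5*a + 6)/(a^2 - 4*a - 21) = (a + 2)/(a - 7)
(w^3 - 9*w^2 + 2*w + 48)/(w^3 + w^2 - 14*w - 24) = (w^2 - 11*w + 24)/(w^2 - w - 12)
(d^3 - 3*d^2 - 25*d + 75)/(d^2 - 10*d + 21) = (d^2 - 25)/(d - 7)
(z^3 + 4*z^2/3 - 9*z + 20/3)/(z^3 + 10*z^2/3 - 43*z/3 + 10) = (z + 4)/(z + 6)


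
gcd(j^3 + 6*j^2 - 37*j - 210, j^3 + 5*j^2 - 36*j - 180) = j^2 - j - 30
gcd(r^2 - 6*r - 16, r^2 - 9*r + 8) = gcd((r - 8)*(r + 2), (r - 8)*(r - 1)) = r - 8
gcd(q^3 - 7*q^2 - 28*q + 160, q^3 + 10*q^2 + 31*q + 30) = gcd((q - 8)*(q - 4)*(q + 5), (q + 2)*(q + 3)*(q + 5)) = q + 5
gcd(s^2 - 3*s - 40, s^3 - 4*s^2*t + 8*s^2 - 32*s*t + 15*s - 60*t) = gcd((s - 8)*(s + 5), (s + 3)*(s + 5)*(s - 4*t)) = s + 5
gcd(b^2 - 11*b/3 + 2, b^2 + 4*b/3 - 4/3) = b - 2/3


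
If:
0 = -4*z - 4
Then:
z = -1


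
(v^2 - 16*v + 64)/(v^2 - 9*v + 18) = (v^2 - 16*v + 64)/(v^2 - 9*v + 18)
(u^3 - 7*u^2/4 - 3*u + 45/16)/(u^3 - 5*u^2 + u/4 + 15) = (u - 3/4)/(u - 4)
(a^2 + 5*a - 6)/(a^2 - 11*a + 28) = (a^2 + 5*a - 6)/(a^2 - 11*a + 28)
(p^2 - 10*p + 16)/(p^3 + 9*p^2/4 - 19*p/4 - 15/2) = 4*(p - 8)/(4*p^2 + 17*p + 15)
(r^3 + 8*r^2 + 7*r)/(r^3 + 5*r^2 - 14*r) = (r + 1)/(r - 2)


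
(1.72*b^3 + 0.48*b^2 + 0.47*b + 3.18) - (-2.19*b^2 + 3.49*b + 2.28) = 1.72*b^3 + 2.67*b^2 - 3.02*b + 0.9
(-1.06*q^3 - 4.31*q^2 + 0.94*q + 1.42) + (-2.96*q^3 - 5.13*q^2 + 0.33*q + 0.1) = -4.02*q^3 - 9.44*q^2 + 1.27*q + 1.52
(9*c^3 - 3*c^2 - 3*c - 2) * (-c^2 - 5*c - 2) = -9*c^5 - 42*c^4 + 23*c^2 + 16*c + 4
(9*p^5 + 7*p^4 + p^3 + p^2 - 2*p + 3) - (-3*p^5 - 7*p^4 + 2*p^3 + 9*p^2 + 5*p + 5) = 12*p^5 + 14*p^4 - p^3 - 8*p^2 - 7*p - 2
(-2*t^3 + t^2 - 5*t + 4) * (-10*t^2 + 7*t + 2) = 20*t^5 - 24*t^4 + 53*t^3 - 73*t^2 + 18*t + 8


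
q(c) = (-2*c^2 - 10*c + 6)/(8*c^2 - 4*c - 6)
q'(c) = (4 - 16*c)*(-2*c^2 - 10*c + 6)/(8*c^2 - 4*c - 6)^2 + (-4*c - 10)/(8*c^2 - 4*c - 6) = (22*c^2 - 18*c + 21)/(16*c^4 - 16*c^3 - 20*c^2 + 12*c + 9)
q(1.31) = -4.23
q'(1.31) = 22.71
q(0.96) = 2.21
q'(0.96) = 15.77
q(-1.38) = 1.08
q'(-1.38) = 1.61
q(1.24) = -7.07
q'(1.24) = 72.33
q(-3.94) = 0.11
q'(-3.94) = 0.10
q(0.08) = -0.83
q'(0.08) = 2.01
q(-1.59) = 0.82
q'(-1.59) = 0.99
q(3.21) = -0.73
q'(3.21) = 0.19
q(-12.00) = -0.14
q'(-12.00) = 0.01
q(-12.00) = -0.14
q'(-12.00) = 0.01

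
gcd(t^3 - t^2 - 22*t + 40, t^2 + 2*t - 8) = t - 2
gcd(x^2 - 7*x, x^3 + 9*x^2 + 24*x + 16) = 1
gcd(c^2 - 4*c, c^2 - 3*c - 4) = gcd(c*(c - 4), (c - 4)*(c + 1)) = c - 4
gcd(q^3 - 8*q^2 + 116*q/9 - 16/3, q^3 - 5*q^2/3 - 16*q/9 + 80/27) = q - 4/3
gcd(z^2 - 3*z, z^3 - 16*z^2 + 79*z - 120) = z - 3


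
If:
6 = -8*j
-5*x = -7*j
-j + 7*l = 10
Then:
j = -3/4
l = 37/28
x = -21/20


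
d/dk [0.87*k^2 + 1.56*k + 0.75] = 1.74*k + 1.56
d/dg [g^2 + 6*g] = 2*g + 6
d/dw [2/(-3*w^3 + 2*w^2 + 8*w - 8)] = 2*(9*w^2 - 4*w - 8)/(3*w^3 - 2*w^2 - 8*w + 8)^2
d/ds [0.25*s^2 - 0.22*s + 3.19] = 0.5*s - 0.22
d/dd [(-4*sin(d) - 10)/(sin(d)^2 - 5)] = 4*(sin(d)^2 + 5*sin(d) + 5)*cos(d)/(sin(d)^2 - 5)^2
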